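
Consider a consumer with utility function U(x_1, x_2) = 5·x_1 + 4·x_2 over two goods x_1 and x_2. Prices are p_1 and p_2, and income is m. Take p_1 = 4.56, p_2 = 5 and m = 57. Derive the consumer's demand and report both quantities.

x_1* = 12.5, x_2* = 0

Perfect substitutes: compare marginal utility per dollar. 5/p_1 vs 4/p_2 → 1.0965 vs 0.8.
x_1 gives more utility per dollar, so spend all income on x_1: x_1* = m/p_1, x_2* = 0.
Numerically: x_1* = 12.5, x_2* = 0.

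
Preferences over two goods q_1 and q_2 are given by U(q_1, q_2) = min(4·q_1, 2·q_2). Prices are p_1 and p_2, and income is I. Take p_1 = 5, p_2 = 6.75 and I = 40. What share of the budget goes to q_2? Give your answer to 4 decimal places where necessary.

With perfect complements, no substitution: consume in ratio q_1:q_2 = 2:4.
Budget: p_1·q_1 + p_2·2·q_1 = I, so (2·p_1 + 4·p_2)·q_1 = 2·I.
Demand: q_1*(p_1,p_2,I) = 2·I/(2·p_1 + 4·p_2), q_2* = 4·I/(2·p_1 + 4·p_2).
Here 2·5 + 4·6.75 = 37, giving q_1* = 2.1622 and q_2* = 4.3243.
Expenditure on q_2: 6.75·4.3243 = 29.1892; share = 0.7297.

share on q_2 = 0.7297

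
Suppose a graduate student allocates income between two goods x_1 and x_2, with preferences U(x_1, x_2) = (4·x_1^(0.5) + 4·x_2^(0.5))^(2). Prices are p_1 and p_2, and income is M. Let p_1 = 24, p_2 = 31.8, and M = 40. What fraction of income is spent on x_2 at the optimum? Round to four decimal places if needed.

share on x_2 = 0.4301

MRS = MU_x_1/MU_x_2 = (x_2/x_1)^(0.5). Set equal to p_1/p_2.
Hence x_2/x_1 = (p_1/p_2)^(1/(0.5)), i.e. raised to the 2 power.
With the ratio pinned down, the budget gives x_1* = M/(p_1 + p_2·(x_2/x_1)) and x_2* = (x_2/x_1)·x_1*.
Numerically x_2/x_1 = 0.569598, so x_1* = 40/(24 + 31.8·0.569598) = 0.9498 and x_2* = 0.569598·0.9498 = 0.541.
Expenditure on x_2: 31.8·0.541 = 17.2043; share = 0.4301.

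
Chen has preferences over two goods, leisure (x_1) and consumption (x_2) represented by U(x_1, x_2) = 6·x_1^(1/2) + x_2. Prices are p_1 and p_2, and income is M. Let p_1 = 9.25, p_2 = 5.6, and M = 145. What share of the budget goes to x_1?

Utility is quasi-linear in x_2; the FOC for x_1 is 3/√x_1 = p_1/p_2.
Solve: √x_1 = 3·p_2/p_1, so x_1*(p_1,p_2) = (3·p_2/p_1)², and x_2* = (M − p_1·x_1*)/p_2.
Plugging in: x_1* = (3·5.6/9.25)² = 3.2986, x_2* = 20.4442.
Expenditure on x_1: 9.25·3.2986 = 30.5124; share = 0.2104.

share on x_1 = 0.2104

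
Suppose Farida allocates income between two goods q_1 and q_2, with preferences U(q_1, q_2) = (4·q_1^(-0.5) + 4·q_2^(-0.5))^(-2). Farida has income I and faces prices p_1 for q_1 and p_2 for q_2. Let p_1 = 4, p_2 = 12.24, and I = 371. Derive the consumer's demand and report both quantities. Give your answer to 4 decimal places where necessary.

q_1* = 37.8293, q_2* = 17.9479

MU_q_1 ∝ 4·q_1^(-1.5), MU_q_2 ∝ 4·q_2^(-1.5), so MRS = (q_2/q_1)^(1.5) = p_1/p_2.
Solve for the ratio: q_2/q_1 = [p_1/p_2]^(2/3).
Substitute q_2 = (q_2/q_1)·q_1 into the budget: q_1* = I/(p_1 + p_2·(q_2/q_1)).
Numerically q_2/q_1 = 0.474445, so q_1* = 371/(4 + 12.24·0.474445) = 37.8293 and q_2* = 0.474445·37.8293 = 17.9479.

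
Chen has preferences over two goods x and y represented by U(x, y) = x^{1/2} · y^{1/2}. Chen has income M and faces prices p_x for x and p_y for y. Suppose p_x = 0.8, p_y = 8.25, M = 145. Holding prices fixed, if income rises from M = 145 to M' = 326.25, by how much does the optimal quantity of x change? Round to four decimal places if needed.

The MRS is y/x. Set MRS = p_x/p_y.
Rearranging, p_y·y = p_x·x. Substituting into the budget gives p_x·x·(1 + 1) = M.
Demand: x*(p_x,p_y,M) = 0.5·M/p_x and y* = 0.5·M/p_y.
At p_x=0.8, p_y=8.25, M=145: x* = 0.5·145/0.8 = 90.625.
At M' = 326.25: x* = 203.9062. Change: 203.9062 − 90.625 = 113.2812.

Δx* = 113.2812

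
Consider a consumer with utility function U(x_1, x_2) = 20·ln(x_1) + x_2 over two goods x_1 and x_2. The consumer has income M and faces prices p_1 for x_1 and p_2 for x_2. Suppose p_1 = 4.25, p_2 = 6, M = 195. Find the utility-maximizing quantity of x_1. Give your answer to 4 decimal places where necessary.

x_1* = 28.2353

Set MRS = p_1/p_2: (20/x_1)/1 = p_1/p_2.
So x_1*(p_1,p_2) = 20·p_2/p_1, independent of income; and x_2* = (M − 20·p_2)/p_2.
At the given prices: x_1* = 20·6/4.25 = 28.2353.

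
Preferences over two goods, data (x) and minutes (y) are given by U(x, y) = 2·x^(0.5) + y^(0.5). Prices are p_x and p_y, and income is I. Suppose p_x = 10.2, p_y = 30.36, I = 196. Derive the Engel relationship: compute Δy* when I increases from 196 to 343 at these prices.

Δy* = 0.3752

From the CES first-order condition, 2·(y/x)^(0.5) = p_x/p_y.
Hence y/x = ((1/2)·p_x/p_y)^(1/(0.5)), i.e. raised to the 2 power.
With the ratio pinned down, the budget gives x* = I/(p_x + p_y·(y/x)) and y* = (y/x)·x*.
Numerically y/x = 0.028219, so x* = 196/(10.2 + 30.36·0.028219) = 17.7268 and y* = 0.028219·17.7268 = 0.5002.
At I' = 343: y* = 0.8754. Change: 0.8754 − 0.5002 = 0.3752.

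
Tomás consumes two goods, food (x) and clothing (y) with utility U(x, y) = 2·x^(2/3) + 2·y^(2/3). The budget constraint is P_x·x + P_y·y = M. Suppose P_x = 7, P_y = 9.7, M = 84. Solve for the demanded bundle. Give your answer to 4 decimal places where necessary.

x* = 7.8907, y* = 2.9655

MU_x ∝ 2·x^(-1/3), MU_y ∝ 2·y^(-1/3), so MRS = (y/x)^(1/3) = P_x/P_y.
Solve for the ratio: y/x = [P_x/P_y]^(3).
With the ratio pinned down, the budget gives x* = M/(P_x + P_y·(y/x)) and y* = (y/x)·x*.
Numerically y/x = 0.375819, so x* = 84/(7 + 9.7·0.375819) = 7.8907 and y* = 0.375819·7.8907 = 2.9655.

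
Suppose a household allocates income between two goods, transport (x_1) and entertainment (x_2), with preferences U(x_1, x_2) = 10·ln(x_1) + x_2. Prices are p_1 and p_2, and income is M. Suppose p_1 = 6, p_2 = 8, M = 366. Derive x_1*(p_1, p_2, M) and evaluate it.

MU_x_1 = 10/x_1, MU_x_2 = 1. Tangency: 10/x_1 = p_1/p_2.
So x_1*(p_1,p_2) = 10·p_2/p_1, independent of income; and x_2* = (M − 10·p_2)/p_2.
At the given prices: x_1* = 10·8/6 = 13.3333.

x_1* = 13.3333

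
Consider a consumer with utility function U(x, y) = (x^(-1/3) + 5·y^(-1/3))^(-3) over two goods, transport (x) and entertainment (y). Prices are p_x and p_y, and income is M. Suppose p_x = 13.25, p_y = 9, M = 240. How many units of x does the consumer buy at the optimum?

MRS = MU_x/MU_y = (1/5)·(y/x)^(4/3). Set equal to p_x/p_y.
Hence y/x = (5·p_x/p_y)^(1/(4/3)), i.e. raised to the 0.75 power.
With the ratio pinned down, the budget gives x* = M/(p_x + p_y·(y/x)) and y* = (y/x)·x*.
Numerically y/x = 4.468971, so x* = 240/(13.25 + 9·4.468971) = 4.4884.

x* = 4.4884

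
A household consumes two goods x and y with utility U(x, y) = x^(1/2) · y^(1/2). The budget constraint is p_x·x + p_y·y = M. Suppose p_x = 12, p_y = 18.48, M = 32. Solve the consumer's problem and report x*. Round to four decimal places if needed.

x* = 1.3333

Tangency: MRS = y/x = p_x/p_y.
So 0.5·p_y·y = 0.5·p_x·x; combined with the budget, a share 0.5 of income goes to x.
Demand: x*(p_x,p_y,M) = 0.5·M/p_x and y* = 0.5·M/p_y.
At p_x=12, p_y=18.48, M=32: x* = 0.5·32/12 = 1.3333.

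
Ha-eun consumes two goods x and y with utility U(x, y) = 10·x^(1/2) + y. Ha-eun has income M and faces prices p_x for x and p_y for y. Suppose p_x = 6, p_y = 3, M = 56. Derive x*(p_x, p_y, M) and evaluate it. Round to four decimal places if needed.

MU_x = 5/√x, MU_y = 1. Tangency: 5/√x = p_x/p_y.
Solve: √x = 5·p_y/p_x, so x*(p_x,p_y) = (5·p_y/p_x)², and y* = (M − p_x·x*)/p_y.
Plugging in: x* = (5·3/6)² = 6.25.

x* = 6.25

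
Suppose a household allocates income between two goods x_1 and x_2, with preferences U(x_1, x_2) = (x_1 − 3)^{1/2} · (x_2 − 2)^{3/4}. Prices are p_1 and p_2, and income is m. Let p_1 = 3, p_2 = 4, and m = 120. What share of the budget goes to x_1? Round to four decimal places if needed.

MRS = (2/3)·(x_2−2)/(x_1−3). Tangency with p_1/p_2 gives x_2−2 = (3/2)·(p_1/p_2)·(x_1−3).
Substituting into the budget: x_1* = 3 + 0.4·(m − 3·p_1 − 2·p_2)/p_1, and x_2* = 2 + 0.6·(…)/p_2.
Discretionary income = 120 − 3·3 − 2·4 = 103; x_1* = 3 + 0.4·103/3 = 16.7333; x_2* = 2 + 0.6·103/4 = 17.45.
Expenditure on x_1: 3·16.7333 = 50.2; share = 0.4183.

share on x_1 = 0.4183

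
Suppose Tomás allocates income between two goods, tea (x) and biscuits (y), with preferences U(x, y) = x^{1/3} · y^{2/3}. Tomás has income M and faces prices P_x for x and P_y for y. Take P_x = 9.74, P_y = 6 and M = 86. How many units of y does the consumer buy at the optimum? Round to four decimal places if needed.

y* = 9.5556

MU_x/MU_y = (1/3·y)/(2/3·x); tangency sets this equal to P_x/P_y.
So 1/3·P_y·y = 2/3·P_x·x; combined with the budget, a share 1/3 of income goes to x.
Demand: x*(P_x,P_y,M) = 1/3·M/P_x and y* = 2/3·M/P_y.
At P_x=9.74, P_y=6, M=86: y* = 2/3·86/6 = 9.5556.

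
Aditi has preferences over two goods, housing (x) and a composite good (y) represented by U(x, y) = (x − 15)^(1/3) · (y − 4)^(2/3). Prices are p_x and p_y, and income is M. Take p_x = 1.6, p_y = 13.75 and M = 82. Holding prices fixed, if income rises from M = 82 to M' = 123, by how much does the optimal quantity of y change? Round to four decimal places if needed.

MRS = (1/2)·(y−4)/(x−15). Tangency with p_x/p_y gives y−4 = 2·(p_x/p_y)·(x−15).
After buying the subsistence bundle (15, 4), a share 1/3 of the remaining income goes to x: x* = 15 + 1/3·(M − 15p_x − 4p_y)/p_x.
Discretionary income = 82 − 15·1.6 − 4·13.75 = 3; y* = 4 + 2/3·3/13.75 = 4.1455.
At M' = 123: y* = 6.1333. Change: 6.1333 − 4.1455 = 1.9879.

Δy* = 1.9879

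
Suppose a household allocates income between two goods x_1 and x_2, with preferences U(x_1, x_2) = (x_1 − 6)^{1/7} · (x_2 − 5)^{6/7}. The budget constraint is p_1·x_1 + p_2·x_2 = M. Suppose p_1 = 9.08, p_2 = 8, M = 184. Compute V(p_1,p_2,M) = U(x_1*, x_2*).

V = 7.2923

This is Cobb-Douglas in (x_1−6, x_2−5): tangency gives 1/7·p_2·(x_2−5) = 6/7·p_1·(x_1−6).
Substituting into the budget: x_1* = 6 + 1/7·(M − 6·p_1 − 5·p_2)/p_1, and x_2* = 5 + 6/7·(…)/p_2.
Discretionary income = 184 − 6·9.08 − 5·8 = 89.52; x_1* = 6 + 1/7·89.52/9.08 = 7.4084; x_2* = 5 + 6/7·89.52/8 = 14.5914.
Utility at the optimum: U(7.4084, 14.5914) = 7.2923.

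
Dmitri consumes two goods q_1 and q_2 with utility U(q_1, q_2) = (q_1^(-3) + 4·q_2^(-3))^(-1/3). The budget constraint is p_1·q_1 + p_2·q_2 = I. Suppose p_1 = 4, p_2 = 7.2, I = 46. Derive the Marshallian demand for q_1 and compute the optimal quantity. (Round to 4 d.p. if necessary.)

q_1* = 3.5963

MRS = MU_q_1/MU_q_2 = (1/4)·(q_2/q_1)^(4). Set equal to p_1/p_2.
Solve for the ratio: q_2/q_1 = [4·p_1/p_2]^(0.25).
With the ratio pinned down, the budget gives q_1* = I/(p_1 + p_2·(q_2/q_1)) and q_2* = (q_2/q_1)·q_1*.
Numerically q_2/q_1 = 1.220947, so q_1* = 46/(4 + 7.2·1.220947) = 3.5963.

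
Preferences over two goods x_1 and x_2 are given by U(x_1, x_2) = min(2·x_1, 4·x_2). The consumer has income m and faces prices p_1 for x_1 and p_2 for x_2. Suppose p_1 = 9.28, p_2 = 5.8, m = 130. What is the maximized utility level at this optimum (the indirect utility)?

V = 21.3465

Leontief preferences: the optimum is at the kink where x_1/4 = x_2/2, i.e. x_2 = (1/2)·x_1.
Budget: p_1·x_1 + p_2·(1/2)·x_1 = m, so (4·p_1 + 2·p_2)·x_1 = 4·m.
Demand: x_1*(p_1,p_2,m) = 4·m/(4·p_1 + 2·p_2), x_2* = 2·m/(4·p_1 + 2·p_2).
Here 4·9.28 + 2·5.8 = 48.72, giving x_1* = 10.6732 and x_2* = 5.3366.
Utility at the optimum: U(10.6732, 5.3366) = 21.3465.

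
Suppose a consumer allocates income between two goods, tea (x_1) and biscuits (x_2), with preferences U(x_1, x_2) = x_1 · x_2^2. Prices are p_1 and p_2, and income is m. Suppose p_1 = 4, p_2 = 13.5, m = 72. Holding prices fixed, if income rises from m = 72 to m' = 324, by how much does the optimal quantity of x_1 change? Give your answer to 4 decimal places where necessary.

MU_x_1/MU_x_2 = (x_2)/(2·x_1); tangency sets this equal to p_1/p_2.
So p_2·x_2 = 2·p_1·x_1; combined with the budget, a share 1/3 of income goes to x_1.
Demand: x_1*(p_1,p_2,m) = 1/3·m/p_1 and x_2* = 2/3·m/p_2.
At p_1=4, p_2=13.5, m=72: x_1* = 1/3·72/4 = 6.
At m' = 324: x_1* = 27. Change: 27 − 6 = 21.

Δx_1* = 21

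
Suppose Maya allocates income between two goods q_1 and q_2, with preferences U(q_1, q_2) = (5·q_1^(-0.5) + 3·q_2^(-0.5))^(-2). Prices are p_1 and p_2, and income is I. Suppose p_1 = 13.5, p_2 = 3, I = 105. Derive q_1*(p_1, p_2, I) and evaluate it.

MU_q_1 ∝ 5·q_1^(-1.5), MU_q_2 ∝ 3·q_2^(-1.5), so MRS = (5/3)·(q_2/q_1)^(1.5) = p_1/p_2.
Hence q_2/q_1 = ((3/5)·p_1/p_2)^(1/(1.5)), i.e. raised to the 2/3 power.
With the ratio pinned down, the budget gives q_1* = I/(p_1 + p_2·(q_2/q_1)) and q_2* = (q_2/q_1)·q_1*.
Numerically q_2/q_1 = 1.938991, so q_1* = 105/(13.5 + 3·1.938991) = 5.4356.

q_1* = 5.4356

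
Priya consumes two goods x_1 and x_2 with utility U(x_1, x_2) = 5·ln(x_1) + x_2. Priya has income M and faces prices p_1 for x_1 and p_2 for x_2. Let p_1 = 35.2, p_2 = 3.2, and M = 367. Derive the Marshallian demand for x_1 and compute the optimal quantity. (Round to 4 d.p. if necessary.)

x_1* = 0.4545

Set MRS = p_1/p_2: (5/x_1)/1 = p_1/p_2.
So x_1*(p_1,p_2) = 5·p_2/p_1, independent of income; and x_2* = (M − 5·p_2)/p_2.
At the given prices: x_1* = 5·3.2/35.2 = 0.4545.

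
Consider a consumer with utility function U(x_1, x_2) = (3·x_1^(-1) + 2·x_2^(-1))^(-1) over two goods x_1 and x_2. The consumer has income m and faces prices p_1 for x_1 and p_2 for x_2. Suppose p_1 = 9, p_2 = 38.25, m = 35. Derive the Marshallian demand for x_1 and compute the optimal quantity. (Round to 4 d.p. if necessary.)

x_1* = 1.4493

MU_x_1 ∝ 3·x_1^(-2), MU_x_2 ∝ 2·x_2^(-2), so MRS = (3/2)·(x_2/x_1)^(2) = p_1/p_2.
Hence x_2/x_1 = ((2/3)·p_1/p_2)^(1/(2)), i.e. raised to the 0.5 power.
With the ratio pinned down, the budget gives x_1* = m/(p_1 + p_2·(x_2/x_1)) and x_2* = (x_2/x_1)·x_1*.
Numerically x_2/x_1 = 0.396059, so x_1* = 35/(9 + 38.25·0.396059) = 1.4493.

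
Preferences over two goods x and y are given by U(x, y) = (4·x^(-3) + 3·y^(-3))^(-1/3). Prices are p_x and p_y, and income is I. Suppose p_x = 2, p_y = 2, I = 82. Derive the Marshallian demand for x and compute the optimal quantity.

x* = 21.2369

From the CES first-order condition, (4/3)·(y/x)^(4) = p_x/p_y.
Solve for the ratio: y/x = [(3/4)·p_x/p_y]^(0.25).
Substitute y = (y/x)·x into the budget: x* = I/(p_x + p_y·(y/x)).
Numerically y/x = 0.930605, so x* = 82/(2 + 2·0.930605) = 21.2369.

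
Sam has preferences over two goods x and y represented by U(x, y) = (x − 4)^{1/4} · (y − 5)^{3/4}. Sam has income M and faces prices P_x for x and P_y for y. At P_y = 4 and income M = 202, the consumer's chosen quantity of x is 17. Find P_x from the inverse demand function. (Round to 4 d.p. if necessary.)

This is Cobb-Douglas in (x−4, y−5): tangency gives 0.25·P_y·(y−5) = 0.75·P_x·(x−4).
After buying the subsistence bundle (4, 5), a share 0.25 of the remaining income goes to x: x* = 4 + 0.25·(M − 4P_x − 5P_y)/P_x.
Set x* = 17 in the demand function and solve for P_x: P_x = 3.25.

P_x = 3.25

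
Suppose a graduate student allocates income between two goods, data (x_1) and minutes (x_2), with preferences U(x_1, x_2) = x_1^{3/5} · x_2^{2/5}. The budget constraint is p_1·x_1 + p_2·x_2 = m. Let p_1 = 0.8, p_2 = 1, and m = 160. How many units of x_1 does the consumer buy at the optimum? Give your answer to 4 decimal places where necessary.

Demand: x_1*(p_1,p_2,m) = 0.6·m/p_1 and x_2* = 0.4·m/p_2.
At p_1=0.8, p_2=1, m=160: x_1* = 0.6·160/0.8 = 120.

x_1* = 120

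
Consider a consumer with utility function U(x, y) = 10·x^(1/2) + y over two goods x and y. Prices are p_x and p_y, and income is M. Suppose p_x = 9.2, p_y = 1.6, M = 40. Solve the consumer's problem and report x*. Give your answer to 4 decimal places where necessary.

Set MRS = p_x/p_y: 5·x^(−1/2) = p_x/p_y.
Solve: √x = 5·p_y/p_x, so x*(p_x,p_y) = (5·p_y/p_x)², and y* = (M − p_x·x*)/p_y.
Plugging in: x* = (5·1.6/9.2)² = 0.7561.

x* = 0.7561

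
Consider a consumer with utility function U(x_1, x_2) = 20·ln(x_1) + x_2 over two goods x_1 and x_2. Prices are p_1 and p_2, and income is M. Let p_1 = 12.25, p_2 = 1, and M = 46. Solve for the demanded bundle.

Set MRS = p_1/p_2: (20/x_1)/1 = p_1/p_2.
So x_1*(p_1,p_2) = 20·p_2/p_1, independent of income; and x_2* = (M − 20·p_2)/p_2.
At the given prices: x_1* = 20·1/12.25 = 1.6327, and x_2* = 26.

x_1* = 1.6327, x_2* = 26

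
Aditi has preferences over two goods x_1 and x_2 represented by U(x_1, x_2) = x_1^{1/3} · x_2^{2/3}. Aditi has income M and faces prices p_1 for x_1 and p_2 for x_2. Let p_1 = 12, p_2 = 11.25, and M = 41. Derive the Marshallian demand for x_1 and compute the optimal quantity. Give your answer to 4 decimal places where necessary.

MU_x_1/MU_x_2 = (1/3·x_2)/(2/3·x_1); tangency sets this equal to p_1/p_2.
Rearranging, p_2·x_2 = 2·p_1·x_1. Substituting into the budget gives p_1·x_1·(1 + 2) = M.
Demand: x_1*(p_1,p_2,M) = 1/3·M/p_1 and x_2* = 2/3·M/p_2.
At p_1=12, p_2=11.25, M=41: x_1* = 1/3·41/12 = 1.1389.

x_1* = 1.1389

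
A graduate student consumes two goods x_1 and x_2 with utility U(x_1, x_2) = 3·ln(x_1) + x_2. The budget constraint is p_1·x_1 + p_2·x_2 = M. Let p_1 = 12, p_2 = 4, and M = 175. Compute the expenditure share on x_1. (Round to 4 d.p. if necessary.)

Set MRS = p_1/p_2: (3/x_1)/1 = p_1/p_2.
So x_1*(p_1,p_2) = 3·p_2/p_1, independent of income; and x_2* = (M − 3·p_2)/p_2.
At the given prices: x_1* = 3·4/12 = 1, and x_2* = 40.75.
Expenditure on x_1: 12·1 = 12; share = 0.0686.

share on x_1 = 0.0686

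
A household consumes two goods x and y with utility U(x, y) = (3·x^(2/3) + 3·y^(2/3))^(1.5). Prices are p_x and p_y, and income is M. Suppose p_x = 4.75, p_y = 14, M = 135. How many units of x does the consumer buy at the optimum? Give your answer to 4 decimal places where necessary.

x* = 25.4871

MRS = MU_x/MU_y = (y/x)^(1/3). Set equal to p_x/p_y.
Solve for the ratio: y/x = [p_x/p_y]^(3).
Substitute y = (y/x)·x into the budget: x* = M/(p_x + p_y·(y/x)).
Numerically y/x = 0.039057, so x* = 135/(4.75 + 14·0.039057) = 25.4871.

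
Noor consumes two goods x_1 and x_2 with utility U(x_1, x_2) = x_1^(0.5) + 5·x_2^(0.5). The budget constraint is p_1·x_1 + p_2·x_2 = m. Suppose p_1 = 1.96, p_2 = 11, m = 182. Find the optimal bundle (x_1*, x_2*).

x_1* = 17.0238, x_2* = 13.5121

MU_x_1 ∝ x_1^(-0.5), MU_x_2 ∝ 5·x_2^(-0.5), so MRS = (1/5)·(x_2/x_1)^(0.5) = p_1/p_2.
Solve for the ratio: x_2/x_1 = [5·p_1/p_2]^(2).
Substitute x_2 = (x_2/x_1)·x_1 into the budget: x_1* = m/(p_1 + p_2·(x_2/x_1)).
Numerically x_2/x_1 = 0.793719, so x_1* = 182/(1.96 + 11·0.793719) = 17.0238 and x_2* = 0.793719·17.0238 = 13.5121.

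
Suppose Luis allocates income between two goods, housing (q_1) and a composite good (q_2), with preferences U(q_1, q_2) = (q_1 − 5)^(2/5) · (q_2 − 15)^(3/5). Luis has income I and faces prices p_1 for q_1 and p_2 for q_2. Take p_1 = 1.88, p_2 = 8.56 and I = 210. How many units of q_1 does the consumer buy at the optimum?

q_1* = 20.3617

This is Cobb-Douglas in (q_1−5, q_2−15): tangency gives 0.4·p_2·(q_2−15) = 0.6·p_1·(q_1−5).
After buying the subsistence bundle (5, 15), a share 0.4 of the remaining income goes to q_1: q_1* = 5 + 0.4·(I − 5p_1 − 15p_2)/p_1.
Discretionary income = 210 − 5·1.88 − 15·8.56 = 72.2; q_1* = 5 + 0.4·72.2/1.88 = 20.3617.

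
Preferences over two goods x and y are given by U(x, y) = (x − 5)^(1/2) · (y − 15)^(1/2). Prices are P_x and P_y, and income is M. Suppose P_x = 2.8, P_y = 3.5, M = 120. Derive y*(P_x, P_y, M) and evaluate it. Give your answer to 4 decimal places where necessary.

y* = 22.6429

MRS = (y−15)/(x−5). Tangency with P_x/P_y gives y−15 = (P_x/P_y)·(x−5).
Substituting into the budget: x* = 5 + 0.5·(M − 5·P_x − 15·P_y)/P_x, and y* = 15 + 0.5·(…)/P_y.
Discretionary income = 120 − 5·2.8 − 15·3.5 = 53.5; y* = 15 + 0.5·53.5/3.5 = 22.6429.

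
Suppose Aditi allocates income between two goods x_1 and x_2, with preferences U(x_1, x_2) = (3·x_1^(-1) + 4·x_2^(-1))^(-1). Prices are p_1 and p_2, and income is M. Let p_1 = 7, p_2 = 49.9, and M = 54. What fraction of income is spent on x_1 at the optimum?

Numerically x_2/x_1 = 0.432482, so x_1* = 54/(7 + 49.9·0.432482) = 1.8894 and x_2* = 0.432482·1.8894 = 0.8171.
Expenditure on x_1: 7·1.8894 = 13.2256; share = 0.2449.

share on x_1 = 0.2449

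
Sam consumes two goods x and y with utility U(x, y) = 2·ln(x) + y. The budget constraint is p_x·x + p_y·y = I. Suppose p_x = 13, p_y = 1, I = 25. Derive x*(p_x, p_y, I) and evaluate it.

Set MRS = p_x/p_y: (2/x)/1 = p_x/p_y.
So x*(p_x,p_y) = 2·p_y/p_x, independent of income; and y* = (I − 2·p_y)/p_y.
At the given prices: x* = 2·1/13 = 0.1538.

x* = 0.1538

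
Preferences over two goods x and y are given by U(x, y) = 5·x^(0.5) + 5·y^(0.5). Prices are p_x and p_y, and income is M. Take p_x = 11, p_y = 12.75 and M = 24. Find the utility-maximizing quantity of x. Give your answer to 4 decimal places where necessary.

MU_x ∝ 5·x^(-0.5), MU_y ∝ 5·y^(-0.5), so MRS = (y/x)^(0.5) = p_x/p_y.
Solve for the ratio: y/x = [p_x/p_y]^(2).
Substitute y = (y/x)·x into the budget: x* = M/(p_x + p_y·(y/x)).
Numerically y/x = 0.744329, so x* = 24/(11 + 12.75·0.744329) = 1.1713.

x* = 1.1713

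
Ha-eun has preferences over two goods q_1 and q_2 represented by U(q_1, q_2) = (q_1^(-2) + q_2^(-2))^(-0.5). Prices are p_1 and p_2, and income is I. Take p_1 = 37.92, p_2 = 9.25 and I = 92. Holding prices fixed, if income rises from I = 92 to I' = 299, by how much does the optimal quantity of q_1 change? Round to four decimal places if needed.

MU_q_1 ∝ q_1^(-3), MU_q_2 ∝ q_2^(-3), so MRS = (q_2/q_1)^(3) = p_1/p_2.
Solve for the ratio: q_2/q_1 = [p_1/p_2]^(1/3).
Substitute q_2 = (q_2/q_1)·q_1 into the budget: q_1* = I/(p_1 + p_2·(q_2/q_1)).
Numerically q_2/q_1 = 1.60045, so q_1* = 92/(37.92 + 9.25·1.60045) = 1.7449.
At I' = 299: q_1* = 5.671. Change: 5.671 − 1.7449 = 3.9261.

Δq_1* = 3.9261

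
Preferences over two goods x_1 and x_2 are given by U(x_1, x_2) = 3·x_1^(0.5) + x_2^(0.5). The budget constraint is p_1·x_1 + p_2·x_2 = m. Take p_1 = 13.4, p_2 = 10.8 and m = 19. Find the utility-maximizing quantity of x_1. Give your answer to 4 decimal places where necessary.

x_1* = 1.2461

MU_x_1 ∝ 3·x_1^(-0.5), MU_x_2 ∝ x_2^(-0.5), so MRS = 3·(x_2/x_1)^(0.5) = p_1/p_2.
Hence x_2/x_1 = ((1/3)·p_1/p_2)^(1/(0.5)), i.e. raised to the 2 power.
With the ratio pinned down, the budget gives x_1* = m/(p_1 + p_2·(x_2/x_1)) and x_2* = (x_2/x_1)·x_1*.
Numerically x_2/x_1 = 0.171049, so x_1* = 19/(13.4 + 10.8·0.171049) = 1.2461.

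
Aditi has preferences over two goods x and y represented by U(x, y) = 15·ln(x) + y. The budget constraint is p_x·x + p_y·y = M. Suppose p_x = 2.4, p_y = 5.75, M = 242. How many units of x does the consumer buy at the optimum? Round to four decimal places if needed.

x* = 35.9375

So x*(p_x,p_y) = 15·p_y/p_x, independent of income; and y* = (M − 15·p_y)/p_y.
At the given prices: x* = 15·5.75/2.4 = 35.9375.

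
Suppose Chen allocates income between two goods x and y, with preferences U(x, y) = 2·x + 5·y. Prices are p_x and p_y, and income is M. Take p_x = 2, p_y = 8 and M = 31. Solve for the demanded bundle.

x* = 15.5, y* = 0

Linear utility — the consumer picks whichever good has higher MU/price: 2/2 = 1 vs 5/8 = 0.625.
x gives more utility per dollar, so spend all income on x: x* = M/p_x, y* = 0.
Numerically: x* = 15.5, y* = 0.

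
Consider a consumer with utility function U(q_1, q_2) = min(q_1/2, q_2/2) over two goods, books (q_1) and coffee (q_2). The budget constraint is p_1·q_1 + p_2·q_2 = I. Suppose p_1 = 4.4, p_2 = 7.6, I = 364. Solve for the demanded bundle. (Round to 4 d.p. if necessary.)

q_1* = 30.3333, q_2* = 30.3333

With perfect complements, no substitution: consume in ratio q_1:q_2 = 2:2.
Budget: p_1·q_1 + p_2·q_1 = I, so (2·p_1 + 2·p_2)·q_1 = 2·I.
Demand: q_1*(p_1,p_2,I) = 2·I/(2·p_1 + 2·p_2), q_2* = 2·I/(2·p_1 + 2·p_2).
Here 2·4.4 + 2·7.6 = 24, giving q_1* = 30.3333 and q_2* = 30.3333.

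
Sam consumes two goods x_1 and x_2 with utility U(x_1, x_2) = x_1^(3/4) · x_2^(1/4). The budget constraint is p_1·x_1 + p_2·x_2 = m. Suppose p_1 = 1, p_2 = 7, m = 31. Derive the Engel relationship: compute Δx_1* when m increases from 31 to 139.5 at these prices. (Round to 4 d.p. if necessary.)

The MRS is 3·x_2/x_1. Set MRS = p_1/p_2.
So 0.75·p_2·x_2 = 0.25·p_1·x_1; combined with the budget, a share 0.75 of income goes to x_1.
Demand: x_1*(p_1,p_2,m) = 0.75·m/p_1 and x_2* = 0.25·m/p_2.
At p_1=1, p_2=7, m=31: x_1* = 0.75·31/1 = 23.25.
At m' = 139.5: x_1* = 104.625. Change: 104.625 − 23.25 = 81.375.

Δx_1* = 81.375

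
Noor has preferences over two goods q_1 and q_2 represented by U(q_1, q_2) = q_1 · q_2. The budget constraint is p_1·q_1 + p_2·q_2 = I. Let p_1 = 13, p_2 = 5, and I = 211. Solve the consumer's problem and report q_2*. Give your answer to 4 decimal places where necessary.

The MRS is q_2/q_1. Set MRS = p_1/p_2.
So p_2·q_2 = p_1·q_1; combined with the budget, a share 0.5 of income goes to q_1.
Demand: q_1*(p_1,p_2,I) = 0.5·I/p_1 and q_2* = 0.5·I/p_2.
At p_1=13, p_2=5, I=211: q_2* = 0.5·211/5 = 21.1.

q_2* = 21.1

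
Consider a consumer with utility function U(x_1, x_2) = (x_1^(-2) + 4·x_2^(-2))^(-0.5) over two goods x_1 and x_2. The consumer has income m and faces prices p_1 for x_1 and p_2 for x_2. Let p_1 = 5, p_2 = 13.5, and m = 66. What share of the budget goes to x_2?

MRS = MU_x_1/MU_x_2 = (1/4)·(x_2/x_1)^(3). Set equal to p_1/p_2.
Solve for the ratio: x_2/x_1 = [4·p_1/p_2]^(1/3).
Substitute x_2 = (x_2/x_1)·x_1 into the budget: x_1* = m/(p_1 + p_2·(x_2/x_1)).
Numerically x_2/x_1 = 1.139984, so x_1* = 66/(5 + 13.5·1.139984) = 3.2369 and x_2* = 1.139984·3.2369 = 3.69.
Expenditure on x_2: 13.5·3.69 = 49.8154; share = 0.7548.

share on x_2 = 0.7548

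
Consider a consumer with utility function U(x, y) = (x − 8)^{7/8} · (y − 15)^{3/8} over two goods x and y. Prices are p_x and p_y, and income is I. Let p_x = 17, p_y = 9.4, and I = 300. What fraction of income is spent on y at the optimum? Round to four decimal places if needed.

share on y = 0.493

Discretionary income = 300 − 8·17 − 15·9.4 = 23; x* = 8 + 0.7·23/17 = 8.9471; y* = 15 + 0.3·23/9.4 = 15.734.
Expenditure on y: 9.4·15.734 = 147.9; share = 0.493.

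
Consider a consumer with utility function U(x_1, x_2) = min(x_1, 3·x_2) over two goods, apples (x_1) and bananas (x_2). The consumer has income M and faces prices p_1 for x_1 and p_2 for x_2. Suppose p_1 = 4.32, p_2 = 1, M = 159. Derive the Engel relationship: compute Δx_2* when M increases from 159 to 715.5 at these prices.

Δx_2* = 39.8639

With perfect complements, no substitution: consume in ratio x_1:x_2 = 3:1.
Budget: p_1·x_1 + p_2·(1/3)·x_1 = M, so (3·p_1 + p_2)·x_1 = 3·M.
Demand: x_1*(p_1,p_2,M) = 3·M/(3·p_1 + p_2), x_2* = M/(3·p_1 + p_2).
Here 3·4.32 + 1 = 13.96, giving x_2* = 11.3897.
At M' = 715.5: x_2* = 51.2536. Change: 51.2536 − 11.3897 = 39.8639.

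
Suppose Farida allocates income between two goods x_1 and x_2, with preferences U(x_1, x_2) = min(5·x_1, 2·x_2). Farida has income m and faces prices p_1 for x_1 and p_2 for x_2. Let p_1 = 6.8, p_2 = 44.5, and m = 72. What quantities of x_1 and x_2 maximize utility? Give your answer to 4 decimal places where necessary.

Leontief preferences: the optimum is at the kink where x_1/2 = x_2/5, i.e. x_2 = (5/2)·x_1.
Budget: p_1·x_1 + p_2·(5/2)·x_1 = m, so (2·p_1 + 5·p_2)·x_1 = 2·m.
Demand: x_1*(p_1,p_2,m) = 2·m/(2·p_1 + 5·p_2), x_2* = 5·m/(2·p_1 + 5·p_2).
Here 2·6.8 + 5·44.5 = 236.1, giving x_1* = 0.6099 and x_2* = 1.5248.

x_1* = 0.6099, x_2* = 1.5248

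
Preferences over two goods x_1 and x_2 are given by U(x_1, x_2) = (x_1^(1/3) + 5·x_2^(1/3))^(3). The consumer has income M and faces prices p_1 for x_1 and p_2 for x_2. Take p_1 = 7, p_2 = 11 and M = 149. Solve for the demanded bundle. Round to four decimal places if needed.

x_1* = 2.146, x_2* = 12.1798

MRS = MU_x_1/MU_x_2 = (1/5)·(x_2/x_1)^(2/3). Set equal to p_1/p_2.
Solve for the ratio: x_2/x_1 = [5·p_1/p_2]^(1.5).
Substitute x_2 = (x_2/x_1)·x_1 into the budget: x_1* = M/(p_1 + p_2·(x_2/x_1)).
Numerically x_2/x_1 = 5.675616, so x_1* = 149/(7 + 11·5.675616) = 2.146 and x_2* = 5.675616·2.146 = 12.1798.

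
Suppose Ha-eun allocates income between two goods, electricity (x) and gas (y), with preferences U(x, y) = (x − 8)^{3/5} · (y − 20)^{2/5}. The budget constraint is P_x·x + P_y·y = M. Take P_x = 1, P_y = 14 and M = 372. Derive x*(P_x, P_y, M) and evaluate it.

x* = 58.4

Discretionary income = 372 − 8·1 − 20·14 = 84; x* = 8 + 0.6·84/1 = 58.4.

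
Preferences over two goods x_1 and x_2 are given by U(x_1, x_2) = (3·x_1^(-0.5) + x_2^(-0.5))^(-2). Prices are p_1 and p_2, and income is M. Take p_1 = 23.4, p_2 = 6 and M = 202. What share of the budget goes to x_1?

share on x_1 = 0.766

Substitute x_2 = (x_2/x_1)·x_1 into the budget: x_1* = M/(p_1 + p_2·(x_2/x_1)).
Numerically x_2/x_1 = 1.191138, so x_1* = 202/(23.4 + 6·1.191138) = 6.6128 and x_2* = 1.191138·6.6128 = 7.8768.
Expenditure on x_1: 23.4·6.6128 = 154.7395; share = 0.766.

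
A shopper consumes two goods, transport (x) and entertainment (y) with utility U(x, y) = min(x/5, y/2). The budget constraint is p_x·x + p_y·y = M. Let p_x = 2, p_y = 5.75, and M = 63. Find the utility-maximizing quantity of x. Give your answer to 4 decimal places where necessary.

Demand: x*(p_x,p_y,M) = 5·M/(5·p_x + 2·p_y), y* = 2·M/(5·p_x + 2·p_y).
Here 5·2 + 2·5.75 = 21.5, giving x* = 14.6512.

x* = 14.6512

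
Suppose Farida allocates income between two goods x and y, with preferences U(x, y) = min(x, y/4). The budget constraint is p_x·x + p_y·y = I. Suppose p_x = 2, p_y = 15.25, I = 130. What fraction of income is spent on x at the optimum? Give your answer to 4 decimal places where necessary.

share on x = 0.0317

Leontief preferences: the optimum is at the kink where x/1 = y/4, i.e. y = 4·x.
Budget: p_x·x + p_y·4·x = I, so (p_x + 4·p_y)·x = I.
Demand: x*(p_x,p_y,I) = I/(p_x + 4·p_y), y* = 4·I/(p_x + 4·p_y).
Here 2 + 4·15.25 = 63, giving x* = 2.0635 and y* = 8.254.
Expenditure on x: 2·2.0635 = 4.127; share = 0.0317.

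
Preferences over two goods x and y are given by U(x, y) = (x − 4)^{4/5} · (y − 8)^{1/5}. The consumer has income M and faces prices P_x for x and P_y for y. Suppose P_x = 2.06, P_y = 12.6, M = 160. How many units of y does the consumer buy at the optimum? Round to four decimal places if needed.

Substituting into the budget: x* = 4 + 0.8·(M − 4·P_x − 8·P_y)/P_x, and y* = 8 + 0.2·(…)/P_y.
Discretionary income = 160 − 4·2.06 − 8·12.6 = 50.96; y* = 8 + 0.2·50.96/12.6 = 8.8089.

y* = 8.8089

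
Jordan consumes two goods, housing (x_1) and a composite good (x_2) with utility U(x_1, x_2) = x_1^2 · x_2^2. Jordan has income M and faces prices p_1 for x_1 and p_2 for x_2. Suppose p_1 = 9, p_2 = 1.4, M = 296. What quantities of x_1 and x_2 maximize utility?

The MRS is x_2/x_1. Set MRS = p_1/p_2.
Rearranging, p_2·x_2 = p_1·x_1. Substituting into the budget gives p_1·x_1·(1 + 1) = M.
Demand: x_1*(p_1,p_2,M) = 0.5·M/p_1 and x_2* = 0.5·M/p_2.
At p_1=9, p_2=1.4, M=296: x_1* = 0.5·296/9 = 16.4444, x_2* = 105.7143.

x_1* = 16.4444, x_2* = 105.7143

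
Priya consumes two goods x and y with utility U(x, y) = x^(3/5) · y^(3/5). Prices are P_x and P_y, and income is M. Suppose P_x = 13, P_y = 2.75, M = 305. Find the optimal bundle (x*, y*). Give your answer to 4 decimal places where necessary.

x* = 11.7308, y* = 55.4545

The MRS is y/x. Set MRS = P_x/P_y.
So 0.6·P_y·y = 0.6·P_x·x; combined with the budget, a share 0.5 of income goes to x.
Demand: x*(P_x,P_y,M) = 0.5·M/P_x and y* = 0.5·M/P_y.
At P_x=13, P_y=2.75, M=305: x* = 0.5·305/13 = 11.7308, y* = 55.4545.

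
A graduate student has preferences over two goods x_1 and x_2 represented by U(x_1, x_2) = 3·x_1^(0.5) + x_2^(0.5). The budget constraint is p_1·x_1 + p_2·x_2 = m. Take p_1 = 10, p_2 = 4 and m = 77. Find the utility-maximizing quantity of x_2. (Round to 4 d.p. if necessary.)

x_2* = 4.1848

Numerically x_2/x_1 = 0.694444, so x_1* = 77/(10 + 4·0.694444) = 6.0261 and x_2* = 0.694444·6.0261 = 4.1848.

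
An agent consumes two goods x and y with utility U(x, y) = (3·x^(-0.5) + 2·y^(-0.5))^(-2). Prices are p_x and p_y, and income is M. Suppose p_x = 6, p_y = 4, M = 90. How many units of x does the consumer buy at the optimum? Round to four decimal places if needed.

Substitute y = (y/x)·x into the budget: x* = M/(p_x + p_y·(y/x)).
Numerically y/x = 1, so x* = 90/(6 + 4·1) = 9.

x* = 9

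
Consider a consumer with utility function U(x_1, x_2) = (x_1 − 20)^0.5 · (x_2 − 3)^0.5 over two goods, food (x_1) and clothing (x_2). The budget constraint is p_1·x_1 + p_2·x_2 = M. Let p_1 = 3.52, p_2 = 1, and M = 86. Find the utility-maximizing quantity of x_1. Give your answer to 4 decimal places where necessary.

x_1* = 21.7898

Discretionary income = 86 − 20·3.52 − 3·1 = 12.6; x_1* = 20 + 0.5·12.6/3.52 = 21.7898.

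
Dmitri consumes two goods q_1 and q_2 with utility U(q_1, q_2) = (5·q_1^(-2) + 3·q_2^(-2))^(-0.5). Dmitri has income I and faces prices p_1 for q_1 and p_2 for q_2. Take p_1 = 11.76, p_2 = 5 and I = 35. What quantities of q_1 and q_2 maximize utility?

Numerically q_2/q_1 = 1.121664, so q_1* = 35/(11.76 + 5·1.121664) = 2.0152 and q_2* = 1.121664·2.0152 = 2.2603.

q_1* = 2.0152, q_2* = 2.2603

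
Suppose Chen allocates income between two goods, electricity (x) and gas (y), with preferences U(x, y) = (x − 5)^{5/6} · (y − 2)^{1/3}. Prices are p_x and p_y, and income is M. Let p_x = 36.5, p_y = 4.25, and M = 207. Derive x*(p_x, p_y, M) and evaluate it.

x* = 5.3131

MRS = (5/2)·(y−2)/(x−5). Tangency with p_x/p_y gives y−2 = (2/5)·(p_x/p_y)·(x−5).
Substituting into the budget: x* = 5 + 5/7·(M − 5·p_x − 2·p_y)/p_x, and y* = 2 + 2/7·(…)/p_y.
Discretionary income = 207 − 5·36.5 − 2·4.25 = 16; x* = 5 + 5/7·16/36.5 = 5.3131.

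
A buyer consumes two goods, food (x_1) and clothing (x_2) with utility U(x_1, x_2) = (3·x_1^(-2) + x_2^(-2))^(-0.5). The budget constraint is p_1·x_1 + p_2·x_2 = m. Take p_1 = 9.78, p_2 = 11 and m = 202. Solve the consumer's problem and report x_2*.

MU_x_1 ∝ 3·x_1^(-3), MU_x_2 ∝ x_2^(-3), so MRS = 3·(x_2/x_1)^(3) = p_1/p_2.
Solve for the ratio: x_2/x_1 = [(1/3)·p_1/p_2]^(1/3).
Substitute x_2 = (x_2/x_1)·x_1 into the budget: x_1* = m/(p_1 + p_2·(x_2/x_1)).
Numerically x_2/x_1 = 0.666717, so x_1* = 202/(9.78 + 11·0.666717) = 11.8033 and x_2* = 0.666717·11.8033 = 7.8694.

x_2* = 7.8694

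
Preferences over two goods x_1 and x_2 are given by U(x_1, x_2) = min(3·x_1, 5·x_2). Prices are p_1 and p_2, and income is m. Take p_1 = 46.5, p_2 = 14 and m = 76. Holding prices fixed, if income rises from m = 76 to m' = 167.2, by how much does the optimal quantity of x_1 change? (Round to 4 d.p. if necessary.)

Demand: x_1*(p_1,p_2,m) = 5·m/(5·p_1 + 3·p_2), x_2* = 3·m/(5·p_1 + 3·p_2).
Here 5·46.5 + 3·14 = 274.5, giving x_1* = 1.3843.
At m' = 167.2: x_1* = 3.0455. Change: 3.0455 − 1.3843 = 1.6612.

Δx_1* = 1.6612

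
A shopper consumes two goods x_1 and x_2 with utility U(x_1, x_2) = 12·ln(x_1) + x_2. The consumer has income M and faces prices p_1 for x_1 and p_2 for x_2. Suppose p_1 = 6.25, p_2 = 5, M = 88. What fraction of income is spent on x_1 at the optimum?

MU_x_1 = 12/x_1, MU_x_2 = 1. Tangency: 12/x_1 = p_1/p_2.
So x_1*(p_1,p_2) = 12·p_2/p_1, independent of income; and x_2* = (M − 12·p_2)/p_2.
At the given prices: x_1* = 12·5/6.25 = 9.6, and x_2* = 5.6.
Expenditure on x_1: 6.25·9.6 = 60; share = 0.6818.

share on x_1 = 0.6818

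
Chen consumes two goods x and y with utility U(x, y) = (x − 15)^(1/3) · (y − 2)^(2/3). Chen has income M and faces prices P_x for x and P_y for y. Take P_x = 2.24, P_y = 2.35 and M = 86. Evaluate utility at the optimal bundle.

V = 10.9133

This is Cobb-Douglas in (x−15, y−2): tangency gives 1/3·P_y·(y−2) = 2/3·P_x·(x−15).
After buying the subsistence bundle (15, 2), a share 1/3 of the remaining income goes to x: x* = 15 + 1/3·(M − 15P_x − 2P_y)/P_x.
Discretionary income = 86 − 15·2.24 − 2·2.35 = 47.7; x* = 15 + 1/3·47.7/2.24 = 22.0982; y* = 2 + 2/3·47.7/2.35 = 15.5319.
Utility at the optimum: U(22.0982, 15.5319) = 10.9133.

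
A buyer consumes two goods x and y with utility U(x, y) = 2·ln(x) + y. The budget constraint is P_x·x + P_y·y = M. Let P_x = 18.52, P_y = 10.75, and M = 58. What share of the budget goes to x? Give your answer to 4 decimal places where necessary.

share on x = 0.3707

So x*(P_x,P_y) = 2·P_y/P_x, independent of income; and y* = (M − 2·P_y)/P_y.
At the given prices: x* = 2·10.75/18.52 = 1.1609, and y* = 3.3953.
Expenditure on x: 18.52·1.1609 = 21.5; share = 0.3707.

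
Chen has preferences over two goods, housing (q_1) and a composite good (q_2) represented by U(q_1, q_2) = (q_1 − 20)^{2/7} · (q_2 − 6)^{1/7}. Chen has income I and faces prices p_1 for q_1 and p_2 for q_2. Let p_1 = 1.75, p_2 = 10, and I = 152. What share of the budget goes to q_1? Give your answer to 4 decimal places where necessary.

Substituting into the budget: q_1* = 20 + 2/3·(I − 20·p_1 − 6·p_2)/p_1, and q_2* = 6 + 1/3·(…)/p_2.
Discretionary income = 152 − 20·1.75 − 6·10 = 57; q_1* = 20 + 2/3·57/1.75 = 41.7143; q_2* = 6 + 1/3·57/10 = 7.9.
Expenditure on q_1: 1.75·41.7143 = 73; share = 0.4803.

share on q_1 = 0.4803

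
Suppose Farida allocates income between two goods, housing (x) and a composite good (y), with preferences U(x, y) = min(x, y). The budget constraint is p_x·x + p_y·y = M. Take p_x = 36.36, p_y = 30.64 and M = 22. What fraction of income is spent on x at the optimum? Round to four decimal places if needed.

share on x = 0.5427

Demand: x*(p_x,p_y,M) = M/(p_x + p_y), y* = M/(p_x + p_y).
Here 36.36 + 30.64 = 67, giving x* = 0.3284 and y* = 0.3284.
Expenditure on x: 36.36·0.3284 = 11.9391; share = 0.5427.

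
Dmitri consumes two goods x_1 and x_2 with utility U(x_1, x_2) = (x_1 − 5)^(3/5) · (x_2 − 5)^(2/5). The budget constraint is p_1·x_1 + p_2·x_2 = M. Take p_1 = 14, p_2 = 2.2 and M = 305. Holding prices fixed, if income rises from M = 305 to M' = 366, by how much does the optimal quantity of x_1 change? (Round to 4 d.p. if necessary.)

Δx_1* = 2.6143

Substituting into the budget: x_1* = 5 + 0.6·(M − 5·p_1 − 5·p_2)/p_1, and x_2* = 5 + 0.4·(…)/p_2.
Discretionary income = 305 − 5·14 − 5·2.2 = 224; x_1* = 5 + 0.6·224/14 = 14.6.
At M' = 366: x_1* = 17.2143. Change: 17.2143 − 14.6 = 2.6143.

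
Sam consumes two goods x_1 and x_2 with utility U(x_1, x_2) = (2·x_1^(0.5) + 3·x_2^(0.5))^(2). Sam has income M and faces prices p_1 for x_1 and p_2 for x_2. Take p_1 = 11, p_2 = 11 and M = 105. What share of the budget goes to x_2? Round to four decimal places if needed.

share on x_2 = 0.6923

From the CES first-order condition, (2/3)·(x_2/x_1)^(0.5) = p_1/p_2.
Hence x_2/x_1 = ((3/2)·p_1/p_2)^(1/(0.5)), i.e. raised to the 2 power.
With the ratio pinned down, the budget gives x_1* = M/(p_1 + p_2·(x_2/x_1)) and x_2* = (x_2/x_1)·x_1*.
Numerically x_2/x_1 = 2.25, so x_1* = 105/(11 + 11·2.25) = 2.9371 and x_2* = 2.25·2.9371 = 6.6084.
Expenditure on x_2: 11·6.6084 = 72.6923; share = 0.6923.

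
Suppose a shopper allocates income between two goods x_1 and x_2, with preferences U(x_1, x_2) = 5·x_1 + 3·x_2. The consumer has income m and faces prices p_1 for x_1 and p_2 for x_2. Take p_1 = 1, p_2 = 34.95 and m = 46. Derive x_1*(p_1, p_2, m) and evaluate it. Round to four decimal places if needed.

x_1 gives more utility per dollar, so spend all income on x_1: x_1* = m/p_1, x_2* = 0.
Numerically: x_1* = 46, x_2* = 0.

x_1* = 46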